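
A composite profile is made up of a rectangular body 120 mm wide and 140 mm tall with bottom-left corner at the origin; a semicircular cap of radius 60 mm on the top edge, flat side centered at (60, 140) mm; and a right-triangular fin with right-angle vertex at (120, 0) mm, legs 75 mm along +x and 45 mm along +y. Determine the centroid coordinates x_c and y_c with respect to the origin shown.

rectangular body: A = 120 × 140 = 16800.00, centroid at (60.00, 70.00).
semicircular top: A = ½π·60² = 5654.87, centroid at (60.00, 165.46).
triangular fin: A = ½·75·45 = 1687.50, centroid at (145.00, 15.00).
ΣA = 24142.37 mm², ΣAx_c = 1591979.51 mm³, ΣAy_c = 2136993.85 mm³.
x_c = 1591979.51/24142.37 = 65.94 mm; y_c = 2136993.85/24142.37 = 88.52 mm.

x_c = 65.94 mm, y_c = 88.52 mm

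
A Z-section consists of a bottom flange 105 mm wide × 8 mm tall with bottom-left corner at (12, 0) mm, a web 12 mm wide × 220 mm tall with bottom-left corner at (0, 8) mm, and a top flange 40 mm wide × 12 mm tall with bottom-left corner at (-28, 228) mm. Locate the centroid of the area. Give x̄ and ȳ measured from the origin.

bottom flange: A = 105 × 8 = 840.00, centroid at (64.50, 4.00).
web: A = 12 × 220 = 2640.00, centroid at (6.00, 118.00).
top flange: A = 40 × 12 = 480.00, centroid at (-8.00, 234.00).
ΣA = 3960.00 mm², ΣAx̄ = 66180.00 mm³, ΣAȳ = 427200.00 mm³.
x̄ = 66180.00/3960.00 = 16.71 mm; ȳ = 427200.00/3960.00 = 107.88 mm.

x̄ = 16.71 mm, ȳ = 107.88 mm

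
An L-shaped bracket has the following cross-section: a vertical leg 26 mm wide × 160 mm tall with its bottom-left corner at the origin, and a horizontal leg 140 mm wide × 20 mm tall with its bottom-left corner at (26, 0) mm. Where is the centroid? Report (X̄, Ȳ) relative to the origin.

X̄ = 46.39 mm, Ȳ = 51.84 mm

Part | A | x̄ᵢ | ȳᵢ | A·x̄ᵢ | A·ȳᵢ
vertical leg | 4160.00 | 13.00 | 80.00 | 54080.00 | 332800.00
horizontal leg | 2800.00 | 96.00 | 10.00 | 268800.00 | 28000.00
Σ | 6960.00 |  |  | 322880.00 | 360800.00
X̄ = 322880.00 / 6960.00 = 46.39 mm
Ȳ = 360800.00 / 6960.00 = 51.84 mm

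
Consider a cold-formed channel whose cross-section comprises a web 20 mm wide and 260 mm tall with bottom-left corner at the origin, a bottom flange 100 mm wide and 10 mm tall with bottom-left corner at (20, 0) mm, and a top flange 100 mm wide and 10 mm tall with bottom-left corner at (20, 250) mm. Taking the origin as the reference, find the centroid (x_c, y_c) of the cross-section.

web: A = 20 × 260 = 5200.00, centroid at (10.00, 130.00).
bottom flange: A = 100 × 10 = 1000.00, centroid at (70.00, 5.00).
top flange: A = 100 × 10 = 1000.00, centroid at (70.00, 255.00).
ΣA = 7200.00 mm²
ΣAx_c = (5200.00)(10.00) + (1000.00)(70.00) + (1000.00)(70.00) = 192000.00 mm³
ΣAy_c = (5200.00)(130.00) + (1000.00)(5.00) + (1000.00)(255.00) = 936000.00 mm³
x_c = 192000.00 / 7200.00 = 26.67 mm
y_c = 936000.00 / 7200.00 = 130.00 mm

x_c = 26.67 mm, y_c = 130.00 mm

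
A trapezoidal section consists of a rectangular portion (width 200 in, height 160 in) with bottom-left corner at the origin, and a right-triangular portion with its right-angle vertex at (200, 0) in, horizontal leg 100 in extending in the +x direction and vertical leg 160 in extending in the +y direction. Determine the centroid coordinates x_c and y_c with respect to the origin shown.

rectangular portion: A = 200 × 160 = 32000.00, centroid at (100.00, 80.00).
triangular portion: A = ½·100·160 = 8000.00, centroid at (233.33, 53.33).
ΣA = 40000.00 in²
ΣAx_c = (32000.00)(100.00) + (8000.00)(233.33) = 5066666.67 in³
ΣAy_c = (32000.00)(80.00) + (8000.00)(53.33) = 2986666.67 in³
x_c = 5066666.67 / 40000.00 = 126.67 in
y_c = 2986666.67 / 40000.00 = 74.67 in

x_c = 126.67 in, y_c = 74.67 in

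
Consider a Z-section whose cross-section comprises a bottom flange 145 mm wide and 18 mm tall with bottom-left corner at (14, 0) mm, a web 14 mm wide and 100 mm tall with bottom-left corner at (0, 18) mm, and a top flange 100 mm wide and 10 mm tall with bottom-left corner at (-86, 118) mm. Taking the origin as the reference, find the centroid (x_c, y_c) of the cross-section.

x_c = 39.83 mm, y_c = 48.24 mm

bottom flange: A = 145 × 18 = 2610.00, centroid at (86.50, 9.00).
web: A = 14 × 100 = 1400.00, centroid at (7.00, 68.00).
top flange: A = 100 × 10 = 1000.00, centroid at (-36.00, 123.00).
ΣA = 5010.00 mm², ΣAx_c = 199565.00 mm³, ΣAy_c = 241690.00 mm³.
x_c = 199565.00/5010.00 = 39.83 mm; y_c = 241690.00/5010.00 = 48.24 mm.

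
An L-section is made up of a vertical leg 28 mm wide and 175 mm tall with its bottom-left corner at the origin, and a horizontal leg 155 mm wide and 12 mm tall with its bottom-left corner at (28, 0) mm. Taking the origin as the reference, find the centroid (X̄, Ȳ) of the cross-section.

X̄ = 39.18 mm, Ȳ = 65.08 mm

Part | A | x̄ᵢ | ȳᵢ | A·x̄ᵢ | A·ȳᵢ
vertical leg | 4900.00 | 14.00 | 87.50 | 68600.00 | 428750.00
horizontal leg | 1860.00 | 105.50 | 6.00 | 196230.00 | 11160.00
Σ | 6760.00 |  |  | 264830.00 | 439910.00
X̄ = 264830.00 / 6760.00 = 39.18 mm
Ȳ = 439910.00 / 6760.00 = 65.08 mm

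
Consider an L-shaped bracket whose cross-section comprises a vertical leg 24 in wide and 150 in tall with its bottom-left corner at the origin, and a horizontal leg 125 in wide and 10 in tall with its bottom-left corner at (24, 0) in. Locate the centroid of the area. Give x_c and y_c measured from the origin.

vertical leg: A = 24 × 150 = 3600.00, centroid at (12.00, 75.00).
horizontal leg: A = 125 × 10 = 1250.00, centroid at (86.50, 5.00).
ΣA = 4850.00 in²
ΣAx_c = (3600.00)(12.00) + (1250.00)(86.50) = 151325.00 in³
ΣAy_c = (3600.00)(75.00) + (1250.00)(5.00) = 276250.00 in³
x_c = 151325.00 / 4850.00 = 31.20 in
y_c = 276250.00 / 4850.00 = 56.96 in

x_c = 31.20 in, y_c = 56.96 in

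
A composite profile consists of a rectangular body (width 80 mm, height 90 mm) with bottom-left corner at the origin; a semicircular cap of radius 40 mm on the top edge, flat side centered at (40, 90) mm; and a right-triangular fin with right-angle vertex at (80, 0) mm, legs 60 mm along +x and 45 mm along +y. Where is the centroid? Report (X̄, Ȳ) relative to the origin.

rectangular body: A = 80 × 90 = 7200.00, centroid at (40.00, 45.00).
semicircular top: A = ½π·40² = 2513.27, centroid at (40.00, 106.98).
triangular fin: A = ½·60·45 = 1350.00, centroid at (100.00, 15.00).
ΣA = 11063.27 mm², ΣAX̄ = 523530.96 mm³, ΣAȲ = 613111.34 mm³.
X̄ = 523530.96/11063.27 = 47.32 mm; Ȳ = 613111.34/11063.27 = 55.42 mm.

X̄ = 47.32 mm, Ȳ = 55.42 mm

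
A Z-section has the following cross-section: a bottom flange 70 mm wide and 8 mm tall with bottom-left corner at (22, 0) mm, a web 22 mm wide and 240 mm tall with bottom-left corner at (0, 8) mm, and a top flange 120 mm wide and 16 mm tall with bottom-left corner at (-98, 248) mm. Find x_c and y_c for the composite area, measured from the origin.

x_c = 2.20 mm, y_c = 150.72 mm

Part | A | x̄ᵢ | ȳᵢ | A·x̄ᵢ | A·ȳᵢ
bottom flange | 560.00 | 57.00 | 4.00 | 31920.00 | 2240.00
web | 5280.00 | 11.00 | 128.00 | 58080.00 | 675840.00
top flange | 1920.00 | -38.00 | 256.00 | -72960.00 | 491520.00
Σ | 7760.00 |  |  | 17040.00 | 1169600.00
x_c = 17040.00 / 7760.00 = 2.20 mm
y_c = 1169600.00 / 7760.00 = 150.72 mm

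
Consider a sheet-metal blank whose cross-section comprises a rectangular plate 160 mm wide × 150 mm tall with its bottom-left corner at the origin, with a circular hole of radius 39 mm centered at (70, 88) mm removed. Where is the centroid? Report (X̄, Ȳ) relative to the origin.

plate: A = 160 × 150 = 24000.00, centroid at (80.00, 75.00).
hole: A = −π·39² = -4778.36, centroid at (70.00, 88.00).
ΣA = 19221.64 mm², ΣAX̄ = 1585514.63 mm³, ΣAȲ = 1379504.11 mm³.
X̄ = 1585514.63/19221.64 = 82.49 mm; Ȳ = 1379504.11/19221.64 = 71.77 mm.

X̄ = 82.49 mm, Ȳ = 71.77 mm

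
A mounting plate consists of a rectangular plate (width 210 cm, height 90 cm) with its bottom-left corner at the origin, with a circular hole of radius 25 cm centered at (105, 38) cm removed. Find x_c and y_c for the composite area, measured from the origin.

plate: A = 210 × 90 = 18900.00, centroid at (105.00, 45.00).
hole: A = −π·25² = -1963.50, centroid at (105.00, 38.00).
ΣA = 16936.50 cm², ΣAx_c = 1778332.98 cm³, ΣAy_c = 775887.17 cm³.
x_c = 1778332.98/16936.50 = 105.00 cm; y_c = 775887.17/16936.50 = 45.81 cm.

x_c = 105.00 cm, y_c = 45.81 cm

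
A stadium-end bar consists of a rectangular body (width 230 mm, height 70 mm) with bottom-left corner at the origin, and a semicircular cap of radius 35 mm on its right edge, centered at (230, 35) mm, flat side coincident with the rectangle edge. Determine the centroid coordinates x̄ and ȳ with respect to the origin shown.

rectangular body: A = 230 × 70 = 16100.00, centroid at (115.00, 35.00).
semicircular end: A = ½π·35² = 1924.23, centroid at (244.85, 35.00).
ΣA = 18024.23 mm², ΣAx̄ = 2322655.20 mm³, ΣAȳ = 630847.89 mm³.
x̄ = 2322655.20/18024.23 = 128.86 mm; ȳ = 630847.89/18024.23 = 35.00 mm.

x̄ = 128.86 mm, ȳ = 35.00 mm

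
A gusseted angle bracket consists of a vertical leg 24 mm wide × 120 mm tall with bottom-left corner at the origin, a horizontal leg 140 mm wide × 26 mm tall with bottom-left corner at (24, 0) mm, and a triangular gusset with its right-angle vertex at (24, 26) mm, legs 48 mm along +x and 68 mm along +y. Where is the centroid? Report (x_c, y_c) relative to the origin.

vertical leg: A = 24 × 120 = 2880.00, centroid at (12.00, 60.00).
horizontal leg: A = 140 × 26 = 3640.00, centroid at (94.00, 13.00).
gusset: A = ½·48·68 = 1632.00, centroid at (40.00, 48.67).
ΣA = 8152.00 mm²
ΣAx_c = (2880.00)(12.00) + (3640.00)(94.00) + (1632.00)(40.00) = 442000.00 mm³
ΣAy_c = (2880.00)(60.00) + (3640.00)(13.00) + (1632.00)(48.67) = 299544.00 mm³
x_c = 442000.00 / 8152.00 = 54.22 mm
y_c = 299544.00 / 8152.00 = 36.74 mm

x_c = 54.22 mm, y_c = 36.74 mm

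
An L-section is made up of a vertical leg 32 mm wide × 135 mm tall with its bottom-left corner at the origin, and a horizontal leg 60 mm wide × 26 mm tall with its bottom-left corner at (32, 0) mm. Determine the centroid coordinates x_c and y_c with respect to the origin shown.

vertical leg: A = 32 × 135 = 4320.00, centroid at (16.00, 67.50).
horizontal leg: A = 60 × 26 = 1560.00, centroid at (62.00, 13.00).
ΣA = 5880.00 mm², ΣAx_c = 165840.00 mm³, ΣAy_c = 311880.00 mm³.
x_c = 165840.00/5880.00 = 28.20 mm; y_c = 311880.00/5880.00 = 53.04 mm.

x_c = 28.20 mm, y_c = 53.04 mm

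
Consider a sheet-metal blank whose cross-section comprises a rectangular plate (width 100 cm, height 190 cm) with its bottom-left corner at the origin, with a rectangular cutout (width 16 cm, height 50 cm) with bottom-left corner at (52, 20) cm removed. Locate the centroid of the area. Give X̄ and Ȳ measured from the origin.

X̄ = 49.56 cm, Ȳ = 97.20 cm

plate: A = 100 × 190 = 19000.00, centroid at (50.00, 95.00).
hole: A = −(16 × 50) = -800.00, centroid at (60.00, 45.00).
ΣA = 18200.00 cm²
ΣAX̄ = (19000.00)(50.00) + (-800.00)(60.00) = 902000.00 cm³
ΣAȲ = (19000.00)(95.00) + (-800.00)(45.00) = 1769000.00 cm³
X̄ = 902000.00 / 18200.00 = 49.56 cm
Ȳ = 1769000.00 / 18200.00 = 97.20 cm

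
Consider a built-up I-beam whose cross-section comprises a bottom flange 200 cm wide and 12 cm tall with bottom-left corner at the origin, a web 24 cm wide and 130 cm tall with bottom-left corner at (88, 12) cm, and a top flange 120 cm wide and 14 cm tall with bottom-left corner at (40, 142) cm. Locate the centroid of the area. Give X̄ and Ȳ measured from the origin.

X̄ = 100.00 cm, Ȳ = 70.13 cm

Part | A | x̄ᵢ | ȳᵢ | A·x̄ᵢ | A·ȳᵢ
bottom flange | 2400.00 | 100.00 | 6.00 | 240000.00 | 14400.00
web | 3120.00 | 100.00 | 77.00 | 312000.00 | 240240.00
top flange | 1680.00 | 100.00 | 149.00 | 168000.00 | 250320.00
Σ | 7200.00 |  |  | 720000.00 | 504960.00
X̄ = 720000.00 / 7200.00 = 100.00 cm
Ȳ = 504960.00 / 7200.00 = 70.13 cm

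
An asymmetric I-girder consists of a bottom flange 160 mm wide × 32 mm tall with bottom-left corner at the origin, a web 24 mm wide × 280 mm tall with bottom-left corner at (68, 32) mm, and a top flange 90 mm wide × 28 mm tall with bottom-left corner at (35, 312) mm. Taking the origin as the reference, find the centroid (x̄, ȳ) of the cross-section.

bottom flange: A = 160 × 32 = 5120.00, centroid at (80.00, 16.00).
web: A = 24 × 280 = 6720.00, centroid at (80.00, 172.00).
top flange: A = 90 × 28 = 2520.00, centroid at (80.00, 326.00).
ΣA = 14360.00 mm², ΣAx̄ = 1148800.00 mm³, ΣAȳ = 2059280.00 mm³.
x̄ = 1148800.00/14360.00 = 80.00 mm; ȳ = 2059280.00/14360.00 = 143.40 mm.

x̄ = 80.00 mm, ȳ = 143.40 mm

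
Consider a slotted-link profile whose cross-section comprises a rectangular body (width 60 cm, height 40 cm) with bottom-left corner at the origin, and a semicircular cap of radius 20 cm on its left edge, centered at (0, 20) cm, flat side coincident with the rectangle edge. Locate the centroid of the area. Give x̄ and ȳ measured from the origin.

x̄ = 22.01 cm, ȳ = 20.00 cm

Part | A | x̄ᵢ | ȳᵢ | A·x̄ᵢ | A·ȳᵢ
rectangular body | 2400.00 | 30.00 | 20.00 | 72000.00 | 48000.00
semicircular end | 628.32 | -8.49 | 20.00 | -5333.33 | 12566.37
Σ | 3028.32 |  |  | 66666.67 | 60566.37
x̄ = 66666.67 / 3028.32 = 22.01 cm
ȳ = 60566.37 / 3028.32 = 20.00 cm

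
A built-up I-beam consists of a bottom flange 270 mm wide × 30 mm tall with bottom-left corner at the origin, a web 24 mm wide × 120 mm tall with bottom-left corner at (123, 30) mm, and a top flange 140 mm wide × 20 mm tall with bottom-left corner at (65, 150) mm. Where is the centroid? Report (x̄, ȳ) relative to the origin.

bottom flange: A = 270 × 30 = 8100.00, centroid at (135.00, 15.00).
web: A = 24 × 120 = 2880.00, centroid at (135.00, 90.00).
top flange: A = 140 × 20 = 2800.00, centroid at (135.00, 160.00).
ΣA = 13780.00 mm²
ΣAx̄ = (8100.00)(135.00) + (2880.00)(135.00) + (2800.00)(135.00) = 1860300.00 mm³
ΣAȳ = (8100.00)(15.00) + (2880.00)(90.00) + (2800.00)(160.00) = 828700.00 mm³
x̄ = 1860300.00 / 13780.00 = 135.00 mm
ȳ = 828700.00 / 13780.00 = 60.14 mm

x̄ = 135.00 mm, ȳ = 60.14 mm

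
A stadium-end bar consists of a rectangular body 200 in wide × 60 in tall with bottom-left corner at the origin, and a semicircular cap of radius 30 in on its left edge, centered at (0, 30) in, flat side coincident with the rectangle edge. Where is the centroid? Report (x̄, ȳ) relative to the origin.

rectangular body: A = 200 × 60 = 12000.00, centroid at (100.00, 30.00).
semicircular end: A = ½π·30² = 1413.72, centroid at (-12.73, 30.00).
ΣA = 13413.72 in², ΣAx̄ = 1182000.00 in³, ΣAȳ = 402411.50 in³.
x̄ = 1182000.00/13413.72 = 88.12 in; ȳ = 402411.50/13413.72 = 30.00 in.

x̄ = 88.12 in, ȳ = 30.00 in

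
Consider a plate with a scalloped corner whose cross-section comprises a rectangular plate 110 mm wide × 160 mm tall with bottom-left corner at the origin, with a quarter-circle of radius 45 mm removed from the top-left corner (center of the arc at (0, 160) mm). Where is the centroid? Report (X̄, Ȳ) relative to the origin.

Part | A | x̄ᵢ | ȳᵢ | A·x̄ᵢ | A·ȳᵢ
plate | 17600.00 | 55.00 | 80.00 | 968000.00 | 1408000.00
removed quarter-circle | -1590.43 | 19.10 | 140.90 | -30375.00 | -224094.00
Σ | 16009.57 |  |  | 937625.00 | 1183906.00
X̄ = 937625.00 / 16009.57 = 58.57 mm
Ȳ = 1183906.00 / 16009.57 = 73.95 mm

X̄ = 58.57 mm, Ȳ = 73.95 mm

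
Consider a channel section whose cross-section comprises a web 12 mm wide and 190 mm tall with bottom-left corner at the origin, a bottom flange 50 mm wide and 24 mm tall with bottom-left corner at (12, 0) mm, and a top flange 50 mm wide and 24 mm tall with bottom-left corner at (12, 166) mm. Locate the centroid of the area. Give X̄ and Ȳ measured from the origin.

web: A = 12 × 190 = 2280.00, centroid at (6.00, 95.00).
bottom flange: A = 50 × 24 = 1200.00, centroid at (37.00, 12.00).
top flange: A = 50 × 24 = 1200.00, centroid at (37.00, 178.00).
ΣA = 4680.00 mm², ΣAX̄ = 102480.00 mm³, ΣAȲ = 444600.00 mm³.
X̄ = 102480.00/4680.00 = 21.90 mm; Ȳ = 444600.00/4680.00 = 95.00 mm.

X̄ = 21.90 mm, Ȳ = 95.00 mm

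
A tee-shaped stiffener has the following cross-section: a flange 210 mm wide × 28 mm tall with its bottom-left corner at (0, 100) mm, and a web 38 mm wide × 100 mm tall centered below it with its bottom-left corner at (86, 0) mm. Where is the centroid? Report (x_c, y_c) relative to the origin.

web: A = 38 × 100 = 3800.00, centroid at (105.00, 50.00).
flange: A = 210 × 28 = 5880.00, centroid at (105.00, 114.00).
ΣA = 9680.00 mm²
ΣAx_c = (3800.00)(105.00) + (5880.00)(105.00) = 1016400.00 mm³
ΣAy_c = (3800.00)(50.00) + (5880.00)(114.00) = 860320.00 mm³
x_c = 1016400.00 / 9680.00 = 105.00 mm
y_c = 860320.00 / 9680.00 = 88.88 mm

x_c = 105.00 mm, y_c = 88.88 mm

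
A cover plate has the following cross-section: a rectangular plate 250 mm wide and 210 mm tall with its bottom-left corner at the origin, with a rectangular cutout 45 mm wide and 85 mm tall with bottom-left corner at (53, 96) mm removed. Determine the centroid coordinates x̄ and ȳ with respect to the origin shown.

plate: A = 250 × 210 = 52500.00, centroid at (125.00, 105.00).
hole: A = −(45 × 85) = -3825.00, centroid at (75.50, 138.50).
ΣA = 48675.00 mm², ΣAx̄ = 6273712.50 mm³, ΣAȳ = 4982737.50 mm³.
x̄ = 6273712.50/48675.00 = 128.89 mm; ȳ = 4982737.50/48675.00 = 102.37 mm.

x̄ = 128.89 mm, ȳ = 102.37 mm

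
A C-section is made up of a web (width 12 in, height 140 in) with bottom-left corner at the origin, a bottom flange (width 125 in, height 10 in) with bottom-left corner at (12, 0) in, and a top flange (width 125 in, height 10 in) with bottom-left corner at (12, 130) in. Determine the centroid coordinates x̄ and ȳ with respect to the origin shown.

x̄ = 46.97 in, ȳ = 70.00 in

Part | A | x̄ᵢ | ȳᵢ | A·x̄ᵢ | A·ȳᵢ
web | 1680.00 | 6.00 | 70.00 | 10080.00 | 117600.00
bottom flange | 1250.00 | 74.50 | 5.00 | 93125.00 | 6250.00
top flange | 1250.00 | 74.50 | 135.00 | 93125.00 | 168750.00
Σ | 4180.00 |  |  | 196330.00 | 292600.00
x̄ = 196330.00 / 4180.00 = 46.97 in
ȳ = 292600.00 / 4180.00 = 70.00 in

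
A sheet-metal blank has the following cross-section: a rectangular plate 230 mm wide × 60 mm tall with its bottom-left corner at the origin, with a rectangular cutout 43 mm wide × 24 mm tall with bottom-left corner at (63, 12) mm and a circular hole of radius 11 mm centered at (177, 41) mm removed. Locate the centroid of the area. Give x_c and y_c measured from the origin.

x_c = 115.64 mm, y_c = 30.16 mm

plate: A = 230 × 60 = 13800.00, centroid at (115.00, 30.00).
hole 1: A = −(43 × 24) = -1032.00, centroid at (84.50, 24.00).
hole 2: A = −π·11² = -380.13, centroid at (177.00, 41.00).
ΣA = 12387.87 mm²
ΣAx_c = (13800.00)(115.00) + (-1032.00)(84.50) + (-380.13)(177.00) = 1432512.51 mm³
ΣAy_c = (13800.00)(30.00) + (-1032.00)(24.00) + (-380.13)(41.00) = 373646.56 mm³
x_c = 1432512.51 / 12387.87 = 115.64 mm
y_c = 373646.56 / 12387.87 = 30.16 mm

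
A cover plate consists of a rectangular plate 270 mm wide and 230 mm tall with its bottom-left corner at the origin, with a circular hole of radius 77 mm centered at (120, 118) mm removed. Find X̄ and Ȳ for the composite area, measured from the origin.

Part | A | x̄ᵢ | ȳᵢ | A·x̄ᵢ | A·ȳᵢ
plate | 62100.00 | 135.00 | 115.00 | 8383500.00 | 7141500.00
hole | -18626.50 | 120.00 | 118.00 | -2235180.34 | -2197927.34
Σ | 43473.50 |  |  | 6148319.66 | 4943572.66
X̄ = 6148319.66 / 43473.50 = 141.43 mm
Ȳ = 4943572.66 / 43473.50 = 113.71 mm

X̄ = 141.43 mm, Ȳ = 113.71 mm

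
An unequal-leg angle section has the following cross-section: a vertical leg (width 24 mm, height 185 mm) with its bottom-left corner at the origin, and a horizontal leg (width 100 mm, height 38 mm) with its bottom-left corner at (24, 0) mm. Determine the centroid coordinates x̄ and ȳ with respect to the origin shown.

vertical leg: A = 24 × 185 = 4440.00, centroid at (12.00, 92.50).
horizontal leg: A = 100 × 38 = 3800.00, centroid at (74.00, 19.00).
ΣA = 8240.00 mm²
ΣAx̄ = (4440.00)(12.00) + (3800.00)(74.00) = 334480.00 mm³
ΣAȳ = (4440.00)(92.50) + (3800.00)(19.00) = 482900.00 mm³
x̄ = 334480.00 / 8240.00 = 40.59 mm
ȳ = 482900.00 / 8240.00 = 58.60 mm

x̄ = 40.59 mm, ȳ = 58.60 mm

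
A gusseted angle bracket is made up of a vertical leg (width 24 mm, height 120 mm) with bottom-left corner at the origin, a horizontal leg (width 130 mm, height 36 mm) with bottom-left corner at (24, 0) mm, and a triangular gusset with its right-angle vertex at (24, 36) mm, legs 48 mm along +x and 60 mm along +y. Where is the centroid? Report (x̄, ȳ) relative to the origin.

vertical leg: A = 24 × 120 = 2880.00, centroid at (12.00, 60.00).
horizontal leg: A = 130 × 36 = 4680.00, centroid at (89.00, 18.00).
gusset: A = ½·48·60 = 1440.00, centroid at (40.00, 56.00).
ΣA = 9000.00 mm², ΣAx̄ = 508680.00 mm³, ΣAȳ = 337680.00 mm³.
x̄ = 508680.00/9000.00 = 56.52 mm; ȳ = 337680.00/9000.00 = 37.52 mm.

x̄ = 56.52 mm, ȳ = 37.52 mm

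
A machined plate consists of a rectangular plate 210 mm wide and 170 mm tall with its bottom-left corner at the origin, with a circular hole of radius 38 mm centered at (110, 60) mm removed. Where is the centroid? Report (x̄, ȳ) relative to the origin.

plate: A = 210 × 170 = 35700.00, centroid at (105.00, 85.00).
hole: A = −π·38² = -4536.46, centroid at (110.00, 60.00).
ΣA = 31163.54 mm², ΣAx̄ = 3249489.42 mm³, ΣAȳ = 2762312.41 mm³.
x̄ = 3249489.42/31163.54 = 104.27 mm; ȳ = 2762312.41/31163.54 = 88.64 mm.

x̄ = 104.27 mm, ȳ = 88.64 mm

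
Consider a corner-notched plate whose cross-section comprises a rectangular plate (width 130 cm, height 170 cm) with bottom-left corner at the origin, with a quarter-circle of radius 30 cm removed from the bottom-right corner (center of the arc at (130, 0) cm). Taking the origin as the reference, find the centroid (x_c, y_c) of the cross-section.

x_c = 63.27 cm, y_c = 87.39 cm

plate: A = 130 × 170 = 22100.00, centroid at (65.00, 85.00).
removed quarter-circle: A = −¼π·30² = -706.86, centroid at (117.27, 12.73).
ΣA = 21393.14 cm², ΣAx_c = 1353608.41 cm³, ΣAy_c = 1869500.00 cm³.
x_c = 1353608.41/21393.14 = 63.27 cm; y_c = 1869500.00/21393.14 = 87.39 cm.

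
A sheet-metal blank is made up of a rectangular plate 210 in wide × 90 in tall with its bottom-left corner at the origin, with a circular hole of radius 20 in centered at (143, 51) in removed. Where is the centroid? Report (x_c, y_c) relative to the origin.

x_c = 102.29 in, y_c = 44.57 in

Part | A | x̄ᵢ | ȳᵢ | A·x̄ᵢ | A·ȳᵢ
plate | 18900.00 | 105.00 | 45.00 | 1984500.00 | 850500.00
hole | -1256.64 | 143.00 | 51.00 | -179699.10 | -64088.49
Σ | 17643.36 |  |  | 1804800.90 | 786411.51
x_c = 1804800.90 / 17643.36 = 102.29 in
y_c = 786411.51 / 17643.36 = 44.57 in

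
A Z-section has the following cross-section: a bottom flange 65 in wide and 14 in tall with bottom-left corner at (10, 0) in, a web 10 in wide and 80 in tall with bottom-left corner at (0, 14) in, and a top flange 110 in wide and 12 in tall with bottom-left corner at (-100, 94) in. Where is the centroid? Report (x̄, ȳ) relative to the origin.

x̄ = -5.52 in, ȳ = 59.92 in

Part | A | x̄ᵢ | ȳᵢ | A·x̄ᵢ | A·ȳᵢ
bottom flange | 910.00 | 42.50 | 7.00 | 38675.00 | 6370.00
web | 800.00 | 5.00 | 54.00 | 4000.00 | 43200.00
top flange | 1320.00 | -45.00 | 100.00 | -59400.00 | 132000.00
Σ | 3030.00 |  |  | -16725.00 | 181570.00
x̄ = -16725.00 / 3030.00 = -5.52 in
ȳ = 181570.00 / 3030.00 = 59.92 in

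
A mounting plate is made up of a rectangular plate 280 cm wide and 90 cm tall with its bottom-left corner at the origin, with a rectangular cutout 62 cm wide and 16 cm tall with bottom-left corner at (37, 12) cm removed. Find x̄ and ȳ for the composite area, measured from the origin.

plate: A = 280 × 90 = 25200.00, centroid at (140.00, 45.00).
hole: A = −(62 × 16) = -992.00, centroid at (68.00, 20.00).
ΣA = 24208.00 cm²
ΣAx̄ = (25200.00)(140.00) + (-992.00)(68.00) = 3460544.00 cm³
ΣAȳ = (25200.00)(45.00) + (-992.00)(20.00) = 1114160.00 cm³
x̄ = 3460544.00 / 24208.00 = 142.95 cm
ȳ = 1114160.00 / 24208.00 = 46.02 cm

x̄ = 142.95 cm, ȳ = 46.02 cm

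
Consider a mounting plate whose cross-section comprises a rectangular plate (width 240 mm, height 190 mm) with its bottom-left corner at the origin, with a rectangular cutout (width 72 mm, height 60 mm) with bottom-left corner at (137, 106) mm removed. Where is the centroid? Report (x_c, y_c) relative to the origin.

x_c = 114.45 mm, y_c = 90.71 mm

plate: A = 240 × 190 = 45600.00, centroid at (120.00, 95.00).
hole: A = −(72 × 60) = -4320.00, centroid at (173.00, 136.00).
ΣA = 41280.00 mm², ΣAx_c = 4724640.00 mm³, ΣAy_c = 3744480.00 mm³.
x_c = 4724640.00/41280.00 = 114.45 mm; y_c = 3744480.00/41280.00 = 90.71 mm.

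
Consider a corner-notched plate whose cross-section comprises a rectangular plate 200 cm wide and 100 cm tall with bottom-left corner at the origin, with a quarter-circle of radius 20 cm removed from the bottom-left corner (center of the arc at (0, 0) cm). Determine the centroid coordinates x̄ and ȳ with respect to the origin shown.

Part | A | x̄ᵢ | ȳᵢ | A·x̄ᵢ | A·ȳᵢ
plate | 20000.00 | 100.00 | 50.00 | 2000000.00 | 1000000.00
removed quarter-circle | -314.16 | 8.49 | 8.49 | -2666.67 | -2666.67
Σ | 19685.84 |  |  | 1997333.33 | 997333.33
x̄ = 1997333.33 / 19685.84 = 101.46 cm
ȳ = 997333.33 / 19685.84 = 50.66 cm

x̄ = 101.46 cm, ȳ = 50.66 cm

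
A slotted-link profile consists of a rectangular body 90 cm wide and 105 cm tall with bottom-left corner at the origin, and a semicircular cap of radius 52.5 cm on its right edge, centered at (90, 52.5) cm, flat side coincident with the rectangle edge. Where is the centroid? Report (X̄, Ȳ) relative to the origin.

Part | A | x̄ᵢ | ȳᵢ | A·x̄ᵢ | A·ȳᵢ
rectangular body | 9450.00 | 45.00 | 52.50 | 425250.00 | 496125.00
semicircular end | 4329.51 | 112.28 | 52.50 | 486124.41 | 227299.14
Σ | 13779.51 |  |  | 911374.41 | 723424.14
X̄ = 911374.41 / 13779.51 = 66.14 cm
Ȳ = 723424.14 / 13779.51 = 52.50 cm

X̄ = 66.14 cm, Ȳ = 52.50 cm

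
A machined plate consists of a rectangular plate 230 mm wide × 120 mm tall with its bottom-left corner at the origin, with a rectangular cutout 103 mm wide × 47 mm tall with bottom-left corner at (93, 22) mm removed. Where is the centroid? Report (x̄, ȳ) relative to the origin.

plate: A = 230 × 120 = 27600.00, centroid at (115.00, 60.00).
hole: A = −(103 × 47) = -4841.00, centroid at (144.50, 45.50).
ΣA = 22759.00 mm²
ΣAx̄ = (27600.00)(115.00) + (-4841.00)(144.50) = 2474475.50 mm³
ΣAȳ = (27600.00)(60.00) + (-4841.00)(45.50) = 1435734.50 mm³
x̄ = 2474475.50 / 22759.00 = 108.73 mm
ȳ = 1435734.50 / 22759.00 = 63.08 mm

x̄ = 108.73 mm, ȳ = 63.08 mm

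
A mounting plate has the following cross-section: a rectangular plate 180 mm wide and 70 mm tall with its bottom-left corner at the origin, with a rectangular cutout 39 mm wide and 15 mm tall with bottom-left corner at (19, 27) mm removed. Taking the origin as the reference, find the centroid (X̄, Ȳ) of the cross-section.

X̄ = 92.51 mm, Ȳ = 35.02 mm

Part | A | x̄ᵢ | ȳᵢ | A·x̄ᵢ | A·ȳᵢ
plate | 12600.00 | 90.00 | 35.00 | 1134000.00 | 441000.00
hole | -585.00 | 38.50 | 34.50 | -22522.50 | -20182.50
Σ | 12015.00 |  |  | 1111477.50 | 420817.50
X̄ = 1111477.50 / 12015.00 = 92.51 mm
Ȳ = 420817.50 / 12015.00 = 35.02 mm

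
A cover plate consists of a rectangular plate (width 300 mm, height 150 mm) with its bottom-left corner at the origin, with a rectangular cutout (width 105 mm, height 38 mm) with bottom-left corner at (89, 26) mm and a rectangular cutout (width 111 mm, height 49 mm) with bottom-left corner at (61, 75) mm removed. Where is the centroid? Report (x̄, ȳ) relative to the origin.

Part | A | x̄ᵢ | ȳᵢ | A·x̄ᵢ | A·ȳᵢ
plate | 45000.00 | 150.00 | 75.00 | 6750000.00 | 3375000.00
hole 1 | -3990.00 | 141.50 | 45.00 | -564585.00 | -179550.00
hole 2 | -5439.00 | 116.50 | 99.50 | -633643.50 | -541180.50
Σ | 35571.00 |  |  | 5551771.50 | 2654269.50
x̄ = 5551771.50 / 35571.00 = 156.08 mm
ȳ = 2654269.50 / 35571.00 = 74.62 mm

x̄ = 156.08 mm, ȳ = 74.62 mm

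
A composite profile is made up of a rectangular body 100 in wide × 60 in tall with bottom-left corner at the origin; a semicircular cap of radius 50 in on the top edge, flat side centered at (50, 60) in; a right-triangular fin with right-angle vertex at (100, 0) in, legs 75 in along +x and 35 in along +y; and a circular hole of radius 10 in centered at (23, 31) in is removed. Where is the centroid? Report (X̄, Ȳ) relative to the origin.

X̄ = 59.79 in, Ȳ = 46.18 in

Part | A | x̄ᵢ | ȳᵢ | A·x̄ᵢ | A·ȳᵢ
rectangular body | 6000.00 | 50.00 | 30.00 | 300000.00 | 180000.00
semicircular top | 3926.99 | 50.00 | 81.22 | 196349.54 | 318952.78
triangular fin | 1312.50 | 125.00 | 11.67 | 164062.50 | 15312.50
hole | -314.16 | 23.00 | 31.00 | -7225.66 | -9738.94
Σ | 10925.33 |  |  | 653186.38 | 504526.35
X̄ = 653186.38 / 10925.33 = 59.79 in
Ȳ = 504526.35 / 10925.33 = 46.18 in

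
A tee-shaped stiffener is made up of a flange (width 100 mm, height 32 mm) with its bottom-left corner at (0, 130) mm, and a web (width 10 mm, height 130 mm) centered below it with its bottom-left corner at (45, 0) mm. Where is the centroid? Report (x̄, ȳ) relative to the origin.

web: A = 10 × 130 = 1300.00, centroid at (50.00, 65.00).
flange: A = 100 × 32 = 3200.00, centroid at (50.00, 146.00).
ΣA = 4500.00 mm²
ΣAx̄ = (1300.00)(50.00) + (3200.00)(50.00) = 225000.00 mm³
ΣAȳ = (1300.00)(65.00) + (3200.00)(146.00) = 551700.00 mm³
x̄ = 225000.00 / 4500.00 = 50.00 mm
ȳ = 551700.00 / 4500.00 = 122.60 mm

x̄ = 50.00 mm, ȳ = 122.60 mm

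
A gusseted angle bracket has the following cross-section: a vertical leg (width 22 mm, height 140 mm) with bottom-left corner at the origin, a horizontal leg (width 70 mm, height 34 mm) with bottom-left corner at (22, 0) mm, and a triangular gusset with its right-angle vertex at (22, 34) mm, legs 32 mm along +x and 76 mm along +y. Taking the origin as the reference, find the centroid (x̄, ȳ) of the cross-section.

vertical leg: A = 22 × 140 = 3080.00, centroid at (11.00, 70.00).
horizontal leg: A = 70 × 34 = 2380.00, centroid at (57.00, 17.00).
gusset: A = ½·32·76 = 1216.00, centroid at (32.67, 59.33).
ΣA = 6676.00 mm²
ΣAx̄ = (3080.00)(11.00) + (2380.00)(57.00) + (1216.00)(32.67) = 209262.67 mm³
ΣAȳ = (3080.00)(70.00) + (2380.00)(17.00) + (1216.00)(59.33) = 328209.33 mm³
x̄ = 209262.67 / 6676.00 = 31.35 mm
ȳ = 328209.33 / 6676.00 = 49.16 mm

x̄ = 31.35 mm, ȳ = 49.16 mm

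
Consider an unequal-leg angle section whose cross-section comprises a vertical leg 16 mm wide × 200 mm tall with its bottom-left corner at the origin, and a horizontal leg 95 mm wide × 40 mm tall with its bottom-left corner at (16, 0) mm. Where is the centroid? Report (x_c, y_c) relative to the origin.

vertical leg: A = 16 × 200 = 3200.00, centroid at (8.00, 100.00).
horizontal leg: A = 95 × 40 = 3800.00, centroid at (63.50, 20.00).
ΣA = 7000.00 mm², ΣAx_c = 266900.00 mm³, ΣAy_c = 396000.00 mm³.
x_c = 266900.00/7000.00 = 38.13 mm; y_c = 396000.00/7000.00 = 56.57 mm.

x_c = 38.13 mm, y_c = 56.57 mm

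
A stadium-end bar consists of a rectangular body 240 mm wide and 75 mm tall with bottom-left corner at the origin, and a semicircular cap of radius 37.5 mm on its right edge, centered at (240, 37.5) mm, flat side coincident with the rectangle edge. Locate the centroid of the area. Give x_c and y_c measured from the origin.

rectangular body: A = 240 × 75 = 18000.00, centroid at (120.00, 37.50).
semicircular end: A = ½π·37.5² = 2208.93, centroid at (255.92, 37.50).
ΣA = 20208.93 mm²
ΣAx_c = (18000.00)(120.00) + (2208.93)(255.92) = 2725300.01 mm³
ΣAy_c = (18000.00)(37.50) + (2208.93)(37.50) = 757834.96 mm³
x_c = 2725300.01 / 20208.93 = 134.86 mm
y_c = 757834.96 / 20208.93 = 37.50 mm

x_c = 134.86 mm, y_c = 37.50 mm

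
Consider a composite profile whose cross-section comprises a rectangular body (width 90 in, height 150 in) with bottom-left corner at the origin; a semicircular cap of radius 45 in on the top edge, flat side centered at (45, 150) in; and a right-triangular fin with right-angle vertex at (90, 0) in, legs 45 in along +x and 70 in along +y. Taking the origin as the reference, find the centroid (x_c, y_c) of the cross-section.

x_c = 50.18 in, y_c = 86.94 in

rectangular body: A = 90 × 150 = 13500.00, centroid at (45.00, 75.00).
semicircular top: A = ½π·45² = 3180.86, centroid at (45.00, 169.10).
triangular fin: A = ½·45·70 = 1575.00, centroid at (105.00, 23.33).
ΣA = 18255.86 in²
ΣAx_c = (13500.00)(45.00) + (3180.86)(45.00) + (1575.00)(105.00) = 916013.82 in³
ΣAy_c = (13500.00)(75.00) + (3180.86)(169.10) + (1575.00)(23.33) = 1587129.38 in³
x_c = 916013.82 / 18255.86 = 50.18 in
y_c = 1587129.38 / 18255.86 = 86.94 in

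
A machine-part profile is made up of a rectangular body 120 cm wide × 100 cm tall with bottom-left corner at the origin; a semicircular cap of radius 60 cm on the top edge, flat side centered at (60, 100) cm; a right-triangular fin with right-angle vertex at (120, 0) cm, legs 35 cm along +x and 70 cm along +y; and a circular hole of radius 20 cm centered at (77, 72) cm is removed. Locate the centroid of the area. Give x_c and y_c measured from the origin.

Part | A | x̄ᵢ | ȳᵢ | A·x̄ᵢ | A·ȳᵢ
rectangular body | 12000.00 | 60.00 | 50.00 | 720000.00 | 600000.00
semicircular top | 5654.87 | 60.00 | 125.46 | 339292.01 | 709486.68
triangular fin | 1225.00 | 131.67 | 23.33 | 161291.67 | 28583.33
hole | -1256.64 | 77.00 | 72.00 | -96761.05 | -90477.87
Σ | 17623.23 |  |  | 1123822.62 | 1247592.14
x_c = 1123822.62 / 17623.23 = 63.77 cm
y_c = 1247592.14 / 17623.23 = 70.79 cm

x_c = 63.77 cm, y_c = 70.79 cm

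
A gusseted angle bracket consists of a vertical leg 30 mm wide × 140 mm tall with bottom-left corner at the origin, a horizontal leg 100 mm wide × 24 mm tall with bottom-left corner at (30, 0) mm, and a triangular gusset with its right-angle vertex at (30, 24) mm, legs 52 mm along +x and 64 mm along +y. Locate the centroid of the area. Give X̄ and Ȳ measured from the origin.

X̄ = 40.39 mm, Ȳ = 48.19 mm

Part | A | x̄ᵢ | ȳᵢ | A·x̄ᵢ | A·ȳᵢ
vertical leg | 4200.00 | 15.00 | 70.00 | 63000.00 | 294000.00
horizontal leg | 2400.00 | 80.00 | 12.00 | 192000.00 | 28800.00
gusset | 1664.00 | 47.33 | 45.33 | 78762.67 | 75434.67
Σ | 8264.00 |  |  | 333762.67 | 398234.67
X̄ = 333762.67 / 8264.00 = 40.39 mm
Ȳ = 398234.67 / 8264.00 = 48.19 mm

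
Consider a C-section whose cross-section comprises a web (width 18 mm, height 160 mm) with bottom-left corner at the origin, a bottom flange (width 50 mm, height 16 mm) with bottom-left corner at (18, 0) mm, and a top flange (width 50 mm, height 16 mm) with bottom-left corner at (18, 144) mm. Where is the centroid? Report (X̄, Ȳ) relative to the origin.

X̄ = 21.14 mm, Ȳ = 80.00 mm

web: A = 18 × 160 = 2880.00, centroid at (9.00, 80.00).
bottom flange: A = 50 × 16 = 800.00, centroid at (43.00, 8.00).
top flange: A = 50 × 16 = 800.00, centroid at (43.00, 152.00).
ΣA = 4480.00 mm²
ΣAX̄ = (2880.00)(9.00) + (800.00)(43.00) + (800.00)(43.00) = 94720.00 mm³
ΣAȲ = (2880.00)(80.00) + (800.00)(8.00) + (800.00)(152.00) = 358400.00 mm³
X̄ = 94720.00 / 4480.00 = 21.14 mm
Ȳ = 358400.00 / 4480.00 = 80.00 mm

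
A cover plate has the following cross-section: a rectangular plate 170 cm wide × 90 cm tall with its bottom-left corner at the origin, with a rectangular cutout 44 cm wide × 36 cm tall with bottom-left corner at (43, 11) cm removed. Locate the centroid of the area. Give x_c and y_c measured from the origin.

x_c = 87.31 cm, y_c = 46.85 cm

plate: A = 170 × 90 = 15300.00, centroid at (85.00, 45.00).
hole: A = −(44 × 36) = -1584.00, centroid at (65.00, 29.00).
ΣA = 13716.00 cm², ΣAx_c = 1197540.00 cm³, ΣAy_c = 642564.00 cm³.
x_c = 1197540.00/13716.00 = 87.31 cm; y_c = 642564.00/13716.00 = 46.85 cm.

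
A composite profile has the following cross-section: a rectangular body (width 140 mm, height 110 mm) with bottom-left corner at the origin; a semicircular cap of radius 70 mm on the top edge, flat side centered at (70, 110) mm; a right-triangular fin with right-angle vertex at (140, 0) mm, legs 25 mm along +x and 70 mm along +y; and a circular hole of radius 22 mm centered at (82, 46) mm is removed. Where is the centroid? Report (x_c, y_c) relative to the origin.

x_c = 72.24 mm, y_c = 83.42 mm

rectangular body: A = 140 × 110 = 15400.00, centroid at (70.00, 55.00).
semicircular top: A = ½π·70² = 7696.90, centroid at (70.00, 139.71).
triangular fin: A = ½·25·70 = 875.00, centroid at (148.33, 23.33).
hole: A = −π·22² = -1520.53, centroid at (82.00, 46.00).
ΣA = 22451.37 mm²
ΣAx_c = (15400.00)(70.00) + (7696.90)(70.00) + (875.00)(148.33) + (-1520.53)(82.00) = 1621891.28 mm³
ΣAy_c = (15400.00)(55.00) + (7696.90)(139.71) + (875.00)(23.33) + (-1520.53)(46.00) = 1872798.13 mm³
x_c = 1621891.28 / 22451.37 = 72.24 mm
y_c = 1872798.13 / 22451.37 = 83.42 mm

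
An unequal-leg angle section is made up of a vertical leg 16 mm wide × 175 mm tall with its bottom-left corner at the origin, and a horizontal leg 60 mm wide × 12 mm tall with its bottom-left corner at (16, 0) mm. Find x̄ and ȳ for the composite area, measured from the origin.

Part | A | x̄ᵢ | ȳᵢ | A·x̄ᵢ | A·ȳᵢ
vertical leg | 2800.00 | 8.00 | 87.50 | 22400.00 | 245000.00
horizontal leg | 720.00 | 46.00 | 6.00 | 33120.00 | 4320.00
Σ | 3520.00 |  |  | 55520.00 | 249320.00
x̄ = 55520.00 / 3520.00 = 15.77 mm
ȳ = 249320.00 / 3520.00 = 70.83 mm

x̄ = 15.77 mm, ȳ = 70.83 mm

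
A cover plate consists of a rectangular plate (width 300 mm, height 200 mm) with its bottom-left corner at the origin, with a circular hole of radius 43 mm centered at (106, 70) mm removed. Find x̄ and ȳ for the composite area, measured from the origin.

plate: A = 300 × 200 = 60000.00, centroid at (150.00, 100.00).
hole: A = −π·43² = -5808.80, centroid at (106.00, 70.00).
ΣA = 54191.20 mm²
ΣAx̄ = (60000.00)(150.00) + (-5808.80)(106.00) = 8384266.69 mm³
ΣAȳ = (60000.00)(100.00) + (-5808.80)(70.00) = 5593383.66 mm³
x̄ = 8384266.69 / 54191.20 = 154.72 mm
ȳ = 5593383.66 / 54191.20 = 103.22 mm

x̄ = 154.72 mm, ȳ = 103.22 mm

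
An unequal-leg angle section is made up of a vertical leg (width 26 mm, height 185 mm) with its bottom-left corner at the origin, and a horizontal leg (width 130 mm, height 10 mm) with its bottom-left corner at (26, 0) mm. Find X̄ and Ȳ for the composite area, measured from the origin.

vertical leg: A = 26 × 185 = 4810.00, centroid at (13.00, 92.50).
horizontal leg: A = 130 × 10 = 1300.00, centroid at (91.00, 5.00).
ΣA = 6110.00 mm², ΣAX̄ = 180830.00 mm³, ΣAȲ = 451425.00 mm³.
X̄ = 180830.00/6110.00 = 29.60 mm; Ȳ = 451425.00/6110.00 = 73.88 mm.

X̄ = 29.60 mm, Ȳ = 73.88 mm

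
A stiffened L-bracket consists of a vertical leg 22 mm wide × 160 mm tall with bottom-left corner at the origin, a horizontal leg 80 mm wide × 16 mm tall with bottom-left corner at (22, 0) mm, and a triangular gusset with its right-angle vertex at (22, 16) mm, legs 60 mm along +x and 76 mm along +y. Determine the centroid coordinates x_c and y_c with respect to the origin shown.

x_c = 30.20 mm, y_c = 54.53 mm

vertical leg: A = 22 × 160 = 3520.00, centroid at (11.00, 80.00).
horizontal leg: A = 80 × 16 = 1280.00, centroid at (62.00, 8.00).
gusset: A = ½·60·76 = 2280.00, centroid at (42.00, 41.33).
ΣA = 7080.00 mm², ΣAx_c = 213840.00 mm³, ΣAy_c = 386080.00 mm³.
x_c = 213840.00/7080.00 = 30.20 mm; y_c = 386080.00/7080.00 = 54.53 mm.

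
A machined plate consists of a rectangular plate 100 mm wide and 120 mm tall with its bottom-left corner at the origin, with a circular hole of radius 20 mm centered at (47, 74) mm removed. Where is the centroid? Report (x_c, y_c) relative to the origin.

Part | A | x̄ᵢ | ȳᵢ | A·x̄ᵢ | A·ȳᵢ
plate | 12000.00 | 50.00 | 60.00 | 600000.00 | 720000.00
hole | -1256.64 | 47.00 | 74.00 | -59061.94 | -92991.14
Σ | 10743.36 |  |  | 540938.06 | 627008.86
x_c = 540938.06 / 10743.36 = 50.35 mm
y_c = 627008.86 / 10743.36 = 58.36 mm

x_c = 50.35 mm, y_c = 58.36 mm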